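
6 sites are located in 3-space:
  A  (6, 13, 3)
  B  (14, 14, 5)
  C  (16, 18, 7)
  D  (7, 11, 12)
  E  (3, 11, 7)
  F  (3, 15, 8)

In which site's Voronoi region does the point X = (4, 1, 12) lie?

Squared Euclidean distances:
|XA|² = (4−6)² + (1−13)² + (12−3)² = 4 + 144 + 81 = 229
|XB|² = (4−14)² + (1−14)² + (12−5)² = 100 + 169 + 49 = 318
|XC|² = (4−16)² + (1−18)² + (12−7)² = 144 + 289 + 25 = 458
|XD|² = (4−7)² + (1−11)² + (12−12)² = 9 + 100 + 0 = 109
|XE|² = (4−3)² + (1−11)² + (12−7)² = 1 + 100 + 25 = 126
|XF|² = (4−3)² + (1−15)² + (12−8)² = 1 + 196 + 16 = 213
The smallest is to D, so X lies in the Voronoi region of D.

D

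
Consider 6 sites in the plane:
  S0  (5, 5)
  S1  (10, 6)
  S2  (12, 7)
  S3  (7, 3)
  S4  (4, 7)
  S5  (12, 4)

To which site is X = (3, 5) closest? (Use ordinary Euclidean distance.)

S0

Squared Euclidean distances:
|XS0|² = (3−5)² + (5−5)² = 4 + 0 = 4
|XS1|² = (3−10)² + (5−6)² = 49 + 1 = 50
|XS2|² = (3−12)² + (5−7)² = 81 + 4 = 85
|XS3|² = (3−7)² + (5−3)² = 16 + 4 = 20
|XS4|² = (3−4)² + (5−7)² = 1 + 4 = 5
|XS5|² = (3−12)² + (5−4)² = 81 + 1 = 82
The smallest is to S0, so X lies in the Voronoi region of S0.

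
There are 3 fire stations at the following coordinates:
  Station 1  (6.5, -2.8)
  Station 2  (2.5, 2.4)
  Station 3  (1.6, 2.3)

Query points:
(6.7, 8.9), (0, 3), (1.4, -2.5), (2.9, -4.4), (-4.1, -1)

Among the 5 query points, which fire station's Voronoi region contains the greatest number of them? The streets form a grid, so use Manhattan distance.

Station 3

(6.7, 8.9) — d to each: Station 1:11.9, Station 2:10.7, Station 3:11.7 → nearest is Station 2
(0, 3) — d to each: Station 1:12.3, Station 2:3.1, Station 3:2.3 → nearest is Station 3
(1.4, -2.5) — d to each: Station 1:5.4, Station 2:6, Station 3:5 → nearest is Station 3
(2.9, -4.4) — d to each: Station 1:5.2, Station 2:7.2, Station 3:8 → nearest is Station 1
(-4.1, -1) — d to each: Station 1:12.4, Station 2:10, Station 3:9 → nearest is Station 3
Tally — Station 1:1, Station 2:1, Station 3:3. Station 3 captures the most (3).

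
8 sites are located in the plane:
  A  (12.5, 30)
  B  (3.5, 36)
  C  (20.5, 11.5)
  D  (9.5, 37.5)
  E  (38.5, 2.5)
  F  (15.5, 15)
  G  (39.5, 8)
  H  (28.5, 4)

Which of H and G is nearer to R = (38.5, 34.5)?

G

Compare squared distances:
|RH|² = (38.5−28.5)² + (34.5−4)² = 100 + 930.25 = 1030.25
|RG|² = (38.5−39.5)² + (34.5−8)² = 1 + 702.25 = 703.25
1030.25 > 703.25, so G is closer.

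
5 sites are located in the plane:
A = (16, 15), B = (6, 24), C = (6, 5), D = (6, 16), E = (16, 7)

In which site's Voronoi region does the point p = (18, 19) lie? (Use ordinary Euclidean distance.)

A

Compare squared distances (the ordering matches that of the actual distances):
|pA|² = (18−16)² + (19−15)² = 4 + 16 = 20
|pB|² = (18−6)² + (19−24)² = 144 + 25 = 169
|pC|² = (18−6)² + (19−5)² = 144 + 196 = 340
|pD|² = (18−6)² + (19−16)² = 144 + 9 = 153
|pE|² = (18−16)² + (19−7)² = 4 + 144 = 148
The smallest is to A, so p lies in the Voronoi region of A.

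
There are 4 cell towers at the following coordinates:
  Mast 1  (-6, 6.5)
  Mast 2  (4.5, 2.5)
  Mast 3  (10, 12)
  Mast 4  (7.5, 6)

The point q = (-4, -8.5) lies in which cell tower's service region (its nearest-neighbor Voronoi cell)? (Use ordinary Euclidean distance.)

Mast 2

Since √ is increasing, it suffices to compare squared distances:
d²(q, Mast 1) = (-4−(-6))² + (-8.5−6.5)² = 4 + 225 = 229
d²(q, Mast 2) = (-4−4.5)² + (-8.5−2.5)² = 72.25 + 121 = 193.25
d²(q, Mast 3) = (-4−10)² + (-8.5−12)² = 196 + 420.25 = 616.25
d²(q, Mast 4) = (-4−7.5)² + (-8.5−6)² = 132.25 + 210.25 = 342.5
Mast 2 is nearest.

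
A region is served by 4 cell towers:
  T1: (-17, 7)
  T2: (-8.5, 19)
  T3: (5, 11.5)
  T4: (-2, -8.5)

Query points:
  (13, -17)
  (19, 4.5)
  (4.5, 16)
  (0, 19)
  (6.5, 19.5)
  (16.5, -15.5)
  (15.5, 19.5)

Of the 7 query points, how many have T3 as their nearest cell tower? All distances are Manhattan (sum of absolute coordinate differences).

(13, -17) — d to each: T1:54, T2:57.5, T3:36.5, T4:23.5 → nearest is T4
(19, 4.5) — d to each: T1:38.5, T2:42, T3:21, T4:34 → nearest is T3
(4.5, 16) — d to each: T1:30.5, T2:16, T3:5, T4:31 → nearest is T3
(0, 19) — d to each: T1:29, T2:8.5, T3:12.5, T4:29.5 → nearest is T2
(6.5, 19.5) — d to each: T1:36, T2:15.5, T3:9.5, T4:36.5 → nearest is T3
(16.5, -15.5) — d to each: T1:56, T2:59.5, T3:38.5, T4:25.5 → nearest is T4
(15.5, 19.5) — d to each: T1:45, T2:24.5, T3:18.5, T4:45.5 → nearest is T3
4 of the 7 points have T3 as nearest.

4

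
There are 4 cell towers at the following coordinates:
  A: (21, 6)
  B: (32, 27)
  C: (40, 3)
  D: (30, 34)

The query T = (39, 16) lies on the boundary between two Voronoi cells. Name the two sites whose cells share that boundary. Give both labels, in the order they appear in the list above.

Squared distances from T to each site:
|TA|² = 324 + 100 = 424
|TB|² = 49 + 121 = 170
|TC|² = 1 + 169 = 170
|TD|² = 81 + 324 = 405
T is equidistant from B and C (both at squared distance 170), and every other site is strictly farther — so T lies on the B–C Voronoi edge.

B and C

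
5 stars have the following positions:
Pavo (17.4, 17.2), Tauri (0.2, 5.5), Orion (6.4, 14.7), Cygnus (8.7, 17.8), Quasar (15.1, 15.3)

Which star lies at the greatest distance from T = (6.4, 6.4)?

Pavo

Compare squared distances (the ordering matches that of the actual distances):
d²(T, Pavo) = (6.4−17.4)² + (6.4−17.2)² = 121 + 116.64 = 237.64
d²(T, Tauri) = (6.4−0.2)² + (6.4−5.5)² = 38.44 + 0.81 = 39.25
d²(T, Orion) = (6.4−6.4)² + (6.4−14.7)² = 0 + 68.89 = 68.89
d²(T, Cygnus) = (6.4−8.7)² + (6.4−17.8)² = 5.29 + 129.96 = 135.25
d²(T, Quasar) = (6.4−15.1)² + (6.4−15.3)² = 75.69 + 79.21 = 154.9
The largest is to Pavo.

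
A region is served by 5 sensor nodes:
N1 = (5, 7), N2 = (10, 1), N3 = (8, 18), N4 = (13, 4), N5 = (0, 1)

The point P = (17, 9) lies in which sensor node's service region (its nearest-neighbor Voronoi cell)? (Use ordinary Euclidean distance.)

Compare squared distances (the ordering matches that of the actual distances):
|PN1|² = (17−5)² + (9−7)² = 144 + 4 = 148
|PN2|² = (17−10)² + (9−1)² = 49 + 64 = 113
|PN3|² = (17−8)² + (9−18)² = 81 + 81 = 162
|PN4|² = (17−13)² + (9−4)² = 16 + 25 = 41
|PN5|² = (17−0)² + (9−1)² = 289 + 64 = 353
The smallest is to N4, so P lies in the Voronoi region of N4.

N4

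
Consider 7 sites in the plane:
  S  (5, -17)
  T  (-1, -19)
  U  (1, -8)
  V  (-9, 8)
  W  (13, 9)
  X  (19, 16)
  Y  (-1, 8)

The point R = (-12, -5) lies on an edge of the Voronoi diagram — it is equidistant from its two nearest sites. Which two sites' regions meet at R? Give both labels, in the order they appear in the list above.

U and V

Squared distances from R to each site:
|RS|² = (-12−5)² + (-5−(-17))² = 289 + 144 = 433
|RT|² = (-12−(-1))² + (-5−(-19))² = 121 + 196 = 317
|RU|² = (-12−1)² + (-5−(-8))² = 169 + 9 = 178
|RV|² = (-12−(-9))² + (-5−8)² = 9 + 169 = 178
|RW|² = (-12−13)² + (-5−9)² = 625 + 196 = 821
|RX|² = (-12−19)² + (-5−16)² = 961 + 441 = 1402
|RY|² = (-12−(-1))² + (-5−8)² = 121 + 169 = 290
R is equidistant from U and V (both at squared distance 178), and every other site is strictly farther — so R lies on the U–V Voronoi edge.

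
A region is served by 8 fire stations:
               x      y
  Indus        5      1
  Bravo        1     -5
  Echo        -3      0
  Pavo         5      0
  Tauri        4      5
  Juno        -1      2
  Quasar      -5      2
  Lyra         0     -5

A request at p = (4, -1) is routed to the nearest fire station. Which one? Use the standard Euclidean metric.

Squared Euclidean distances:
d²(p, Indus) = (4−5)² + (-1−1)² = 1 + 4 = 5
d²(p, Bravo) = (4−1)² + (-1−(-5))² = 9 + 16 = 25
d²(p, Echo) = (4−(-3))² + (-1−0)² = 49 + 1 = 50
d²(p, Pavo) = (4−5)² + (-1−0)² = 1 + 1 = 2
d²(p, Tauri) = (4−4)² + (-1−5)² = 0 + 36 = 36
d²(p, Juno) = (4−(-1))² + (-1−2)² = 25 + 9 = 34
d²(p, Quasar) = (4−(-5))² + (-1−2)² = 81 + 9 = 90
d²(p, Lyra) = (4−0)² + (-1−(-5))² = 16 + 16 = 32
The smallest is to Pavo, so p lies in the Voronoi region of Pavo.

Pavo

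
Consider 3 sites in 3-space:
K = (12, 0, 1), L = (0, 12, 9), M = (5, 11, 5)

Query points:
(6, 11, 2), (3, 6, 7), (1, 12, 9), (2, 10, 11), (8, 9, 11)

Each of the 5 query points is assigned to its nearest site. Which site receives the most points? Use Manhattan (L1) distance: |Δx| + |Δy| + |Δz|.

M

(6, 11, 2) — d to each: K:18, L:14, M:4 → nearest is M
(3, 6, 7) — d to each: K:21, L:11, M:9 → nearest is M
(1, 12, 9) — d to each: K:31, L:1, M:9 → nearest is L
(2, 10, 11) — d to each: K:30, L:6, M:10 → nearest is L
(8, 9, 11) — d to each: K:23, L:13, M:11 → nearest is M
Tally — L:2, M:3. M captures the most (3).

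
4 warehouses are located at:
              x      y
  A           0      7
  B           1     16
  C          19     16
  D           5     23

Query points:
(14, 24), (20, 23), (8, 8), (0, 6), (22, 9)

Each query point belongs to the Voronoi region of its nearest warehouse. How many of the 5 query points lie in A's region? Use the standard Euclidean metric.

2

(14, 24) — d² to each: A:485, B:233, C:89, D:82 → nearest is D
(20, 23) — d² to each: A:656, B:410, C:50, D:225 → nearest is C
(8, 8) — d² to each: A:65, B:113, C:185, D:234 → nearest is A
(0, 6) — d² to each: A:1, B:101, C:461, D:314 → nearest is A
(22, 9) — d² to each: A:488, B:490, C:58, D:485 → nearest is C
2 of the 5 points have A as nearest.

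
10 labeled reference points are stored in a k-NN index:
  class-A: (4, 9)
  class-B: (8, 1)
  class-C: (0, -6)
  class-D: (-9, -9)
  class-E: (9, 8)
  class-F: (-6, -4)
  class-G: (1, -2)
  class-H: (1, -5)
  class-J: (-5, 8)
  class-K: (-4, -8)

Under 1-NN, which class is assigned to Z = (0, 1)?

Squared Euclidean distances:
d²(Z, class-A) = (0−4)² + (1−9)² = 16 + 64 = 80
d²(Z, class-B) = (0−8)² + (1−1)² = 64 + 0 = 64
d²(Z, class-C) = (0−0)² + (1−(-6))² = 0 + 49 = 49
d²(Z, class-D) = (0−(-9))² + (1−(-9))² = 81 + 100 = 181
d²(Z, class-E) = (0−9)² + (1−8)² = 81 + 49 = 130
d²(Z, class-F) = (0−(-6))² + (1−(-4))² = 36 + 25 = 61
d²(Z, class-G) = (0−1)² + (1−(-2))² = 1 + 9 = 10
d²(Z, class-H) = (0−1)² + (1−(-5))² = 1 + 36 = 37
d²(Z, class-J) = (0−(-5))² + (1−8)² = 25 + 49 = 74
d²(Z, class-K) = (0−(-4))² + (1−(-8))² = 16 + 81 = 97
class-G is nearest.

class-G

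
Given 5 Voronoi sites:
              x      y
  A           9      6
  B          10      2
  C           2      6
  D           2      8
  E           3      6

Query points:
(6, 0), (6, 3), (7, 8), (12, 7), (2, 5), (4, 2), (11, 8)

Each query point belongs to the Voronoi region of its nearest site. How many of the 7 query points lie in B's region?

2

(6, 0) — d² to each: A:45, B:20, C:52, D:80, E:45 → nearest is B
(6, 3) — d² to each: A:18, B:17, C:25, D:41, E:18 → nearest is B
(7, 8) — d² to each: A:8, B:45, C:29, D:25, E:20 → nearest is A
(12, 7) — d² to each: A:10, B:29, C:101, D:101, E:82 → nearest is A
(2, 5) — d² to each: A:50, B:73, C:1, D:9, E:2 → nearest is C
(4, 2) — d² to each: A:41, B:36, C:20, D:40, E:17 → nearest is E
(11, 8) — d² to each: A:8, B:37, C:85, D:81, E:68 → nearest is A
2 of the 7 points have B as nearest.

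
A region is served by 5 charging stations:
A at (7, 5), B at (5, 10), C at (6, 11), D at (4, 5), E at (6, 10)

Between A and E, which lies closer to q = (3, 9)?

E

Compare squared distances:
|qA|² = (3−7)² + (9−5)² = 16 + 16 = 32
|qE|² = (3−6)² + (9−10)² = 9 + 1 = 10
32 > 10, so E is closer.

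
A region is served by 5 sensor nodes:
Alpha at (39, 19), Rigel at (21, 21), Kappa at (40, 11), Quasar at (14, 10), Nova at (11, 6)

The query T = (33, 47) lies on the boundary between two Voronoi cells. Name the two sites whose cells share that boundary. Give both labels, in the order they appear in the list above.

Squared distances from T to each site:
d²(T, Alpha) = (33−39)² + (47−19)² = 36 + 784 = 820
d²(T, Rigel) = (33−21)² + (47−21)² = 144 + 676 = 820
d²(T, Kappa) = (33−40)² + (47−11)² = 49 + 1296 = 1345
d²(T, Quasar) = (33−14)² + (47−10)² = 361 + 1369 = 1730
d²(T, Nova) = (33−11)² + (47−6)² = 484 + 1681 = 2165
T is equidistant from Alpha and Rigel (both at squared distance 820), and every other site is strictly farther — so T lies on the Alpha–Rigel Voronoi edge.

Alpha and Rigel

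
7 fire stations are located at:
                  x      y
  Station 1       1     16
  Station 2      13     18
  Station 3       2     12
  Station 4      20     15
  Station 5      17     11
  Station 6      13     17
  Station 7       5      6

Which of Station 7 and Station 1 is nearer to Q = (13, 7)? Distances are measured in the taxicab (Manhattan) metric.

Station 7

d(Q, Station 7) = |13−5| + |7−6| = 8 + 1 = 9
d(Q, Station 1) = |13−1| + |7−16| = 12 + 9 = 21
9 < 21, so Station 7 is closer.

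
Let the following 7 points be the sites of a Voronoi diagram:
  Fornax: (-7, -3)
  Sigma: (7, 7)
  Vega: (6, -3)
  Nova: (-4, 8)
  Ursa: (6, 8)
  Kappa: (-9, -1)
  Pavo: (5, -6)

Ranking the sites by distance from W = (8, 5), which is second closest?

Ursa

Squared Euclidean distances:
d²(W, Fornax) = (8−(-7))² + (5−(-3))² = 225 + 64 = 289
d²(W, Sigma) = (8−7)² + (5−7)² = 1 + 4 = 5
d²(W, Vega) = (8−6)² + (5−(-3))² = 4 + 64 = 68
d²(W, Nova) = (8−(-4))² + (5−8)² = 144 + 9 = 153
d²(W, Ursa) = (8−6)² + (5−8)² = 4 + 9 = 13
d²(W, Kappa) = (8−(-9))² + (5−(-1))² = 289 + 36 = 325
d²(W, Pavo) = (8−5)² + (5−(-6))² = 9 + 121 = 130
Sorted ascending: Sigma, Ursa, Vega, … — the second-nearest is Ursa.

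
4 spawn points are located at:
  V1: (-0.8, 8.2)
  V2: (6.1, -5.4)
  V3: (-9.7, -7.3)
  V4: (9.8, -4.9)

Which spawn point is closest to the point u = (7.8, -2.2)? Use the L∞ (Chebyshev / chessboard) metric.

d(u,V1) = max(8.6, 10.4) = 10.4
d(u,V2) = max(1.7, 3.2) = 3.2
d(u,V3) = max(17.5, 5.1) = 17.5
d(u,V4) = max(2, 2.7) = 2.7
The smallest is to V4, so u lies in the Voronoi region of V4.

V4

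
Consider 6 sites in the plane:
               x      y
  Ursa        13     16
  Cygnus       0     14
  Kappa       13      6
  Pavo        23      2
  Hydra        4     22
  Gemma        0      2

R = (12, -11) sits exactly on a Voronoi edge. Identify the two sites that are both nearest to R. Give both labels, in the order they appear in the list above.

Kappa and Pavo

Squared distances from R to each site:
d²(R, Ursa) = (12−13)² + (-11−16)² = 1 + 729 = 730
d²(R, Cygnus) = (12−0)² + (-11−14)² = 144 + 625 = 769
d²(R, Kappa) = (12−13)² + (-11−6)² = 1 + 289 = 290
d²(R, Pavo) = (12−23)² + (-11−2)² = 121 + 169 = 290
d²(R, Hydra) = (12−4)² + (-11−22)² = 64 + 1089 = 1153
d²(R, Gemma) = (12−0)² + (-11−2)² = 144 + 169 = 313
R is equidistant from Kappa and Pavo (both at squared distance 290), and every other site is strictly farther — so R lies on the Kappa–Pavo Voronoi edge.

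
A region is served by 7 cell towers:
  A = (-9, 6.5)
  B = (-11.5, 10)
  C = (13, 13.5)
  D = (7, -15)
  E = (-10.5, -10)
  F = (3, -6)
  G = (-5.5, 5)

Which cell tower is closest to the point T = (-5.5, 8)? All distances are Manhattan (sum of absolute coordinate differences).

d(T,A) = |-5.5−(-9)| + |8−6.5| = 3.5 + 1.5 = 5
d(T,B) = |-5.5−(-11.5)| + |8−10| = 6 + 2 = 8
d(T,C) = |-5.5−13| + |8−13.5| = 18.5 + 5.5 = 24
d(T,D) = |-5.5−7| + |8−(-15)| = 12.5 + 23 = 35.5
d(T,E) = |-5.5−(-10.5)| + |8−(-10)| = 5 + 18 = 23
d(T,F) = |-5.5−3| + |8−(-6)| = 8.5 + 14 = 22.5
d(T,G) = |-5.5−(-5.5)| + |8−5| = 0 + 3 = 3
The smallest is to G, so T lies in the Voronoi region of G.

G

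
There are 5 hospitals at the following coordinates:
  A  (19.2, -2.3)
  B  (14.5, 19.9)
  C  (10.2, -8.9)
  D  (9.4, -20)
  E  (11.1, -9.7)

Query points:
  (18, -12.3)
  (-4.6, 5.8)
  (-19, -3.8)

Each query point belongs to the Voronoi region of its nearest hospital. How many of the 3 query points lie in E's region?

1

(18, -12.3) — d² to each: A:101.44, B:1049.09, C:72.4, D:133.25, E:54.37 → nearest is E
(-4.6, 5.8) — d² to each: A:632.05, B:563.62, C:435.13, D:861.64, E:486.74 → nearest is C
(-19, -3.8) — d² to each: A:1461.49, B:1683.94, C:878.65, D:1069, E:940.82 → nearest is C
1 of the 3 points has E as nearest.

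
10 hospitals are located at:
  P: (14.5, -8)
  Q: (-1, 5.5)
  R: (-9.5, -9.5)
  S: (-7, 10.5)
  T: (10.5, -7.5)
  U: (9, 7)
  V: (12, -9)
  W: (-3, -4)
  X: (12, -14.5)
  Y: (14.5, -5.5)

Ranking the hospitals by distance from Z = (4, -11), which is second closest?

V

Compare squared distances (the ordering matches that of the actual distances):
|ZP|² = (4−14.5)² + (-11−(-8))² = 110.25 + 9 = 119.25
|ZQ|² = (4−(-1))² + (-11−5.5)² = 25 + 272.25 = 297.25
|ZR|² = (4−(-9.5))² + (-11−(-9.5))² = 182.25 + 2.25 = 184.5
|ZS|² = (4−(-7))² + (-11−10.5)² = 121 + 462.25 = 583.25
|ZT|² = (4−10.5)² + (-11−(-7.5))² = 42.25 + 12.25 = 54.5
|ZU|² = (4−9)² + (-11−7)² = 25 + 324 = 349
|ZV|² = (4−12)² + (-11−(-9))² = 64 + 4 = 68
|ZW|² = (4−(-3))² + (-11−(-4))² = 49 + 49 = 98
|ZX|² = (4−12)² + (-11−(-14.5))² = 64 + 12.25 = 76.25
|ZY|² = (4−14.5)² + (-11−(-5.5))² = 110.25 + 30.25 = 140.5
Sorted ascending: T, V, X, … — the second-nearest is V.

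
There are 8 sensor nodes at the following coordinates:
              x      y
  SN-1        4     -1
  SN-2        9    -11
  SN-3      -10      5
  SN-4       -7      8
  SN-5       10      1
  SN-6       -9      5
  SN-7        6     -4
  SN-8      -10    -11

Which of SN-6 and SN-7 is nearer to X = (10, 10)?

SN-7

Compare squared distances:
d²(X, SN-6) = (10−(-9))² + (10−5)² = 361 + 25 = 386
d²(X, SN-7) = (10−6)² + (10−(-4))² = 16 + 196 = 212
386 > 212, so SN-7 is closer.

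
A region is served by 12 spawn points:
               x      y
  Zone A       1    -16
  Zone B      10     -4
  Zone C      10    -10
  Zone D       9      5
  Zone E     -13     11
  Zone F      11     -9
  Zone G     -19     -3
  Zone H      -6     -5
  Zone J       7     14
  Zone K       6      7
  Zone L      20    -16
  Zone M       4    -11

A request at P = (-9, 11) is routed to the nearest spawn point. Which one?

Compare squared distances (the ordering matches that of the actual distances):
d²(P, Zone A) = 100 + 729 = 829
d²(P, Zone B) = 361 + 225 = 586
d²(P, Zone C) = 361 + 441 = 802
d²(P, Zone D) = 324 + 36 = 360
d²(P, Zone E) = 16 + 0 = 16
d²(P, Zone F) = 400 + 400 = 800
d²(P, Zone G) = 100 + 196 = 296
d²(P, Zone H) = 9 + 256 = 265
d²(P, Zone J) = 256 + 9 = 265
d²(P, Zone K) = 225 + 16 = 241
d²(P, Zone L) = 841 + 729 = 1570
d²(P, Zone M) = 169 + 484 = 653
Zone E is nearest.

Zone E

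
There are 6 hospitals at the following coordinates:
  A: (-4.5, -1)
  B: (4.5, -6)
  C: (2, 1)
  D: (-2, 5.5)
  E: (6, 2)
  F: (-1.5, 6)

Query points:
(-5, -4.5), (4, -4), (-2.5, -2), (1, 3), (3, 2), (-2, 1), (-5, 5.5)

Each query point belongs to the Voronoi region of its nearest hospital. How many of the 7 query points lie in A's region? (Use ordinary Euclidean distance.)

(-5, -4.5) — d² to each: A:12.5, B:92.5, C:79.25, D:109, E:163.25, F:122.5 → nearest is A
(4, -4) — d² to each: A:81.25, B:4.25, C:29, D:126.25, E:40, F:130.25 → nearest is B
(-2.5, -2) — d² to each: A:5, B:65, C:29.25, D:56.5, E:88.25, F:65 → nearest is A
(1, 3) — d² to each: A:46.25, B:93.25, C:5, D:15.25, E:26, F:15.25 → nearest is C
(3, 2) — d² to each: A:65.25, B:66.25, C:2, D:37.25, E:9, F:36.25 → nearest is C
(-2, 1) — d² to each: A:10.25, B:91.25, C:16, D:20.25, E:65, F:25.25 → nearest is A
(-5, 5.5) — d² to each: A:42.5, B:222.5, C:69.25, D:9, E:133.25, F:12.5 → nearest is D
3 of the 7 points have A as nearest.

3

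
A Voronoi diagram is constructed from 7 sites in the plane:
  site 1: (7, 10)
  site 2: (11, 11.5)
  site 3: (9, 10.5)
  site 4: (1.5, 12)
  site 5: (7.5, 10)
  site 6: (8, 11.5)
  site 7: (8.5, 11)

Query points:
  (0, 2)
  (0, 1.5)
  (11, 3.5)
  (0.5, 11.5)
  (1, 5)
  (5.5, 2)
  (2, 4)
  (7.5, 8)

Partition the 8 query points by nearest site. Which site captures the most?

site 4

(0, 2) — d² to each: site 1:113, site 2:211.25, site 3:153.25, site 4:102.25, site 5:120.25, site 6:154.25, site 7:153.25 → nearest is site 4
(0, 1.5) — d² to each: site 1:121.25, site 2:221, site 3:162, site 4:112.5, site 5:128.5, site 6:164, site 7:162.5 → nearest is site 4
(11, 3.5) — d² to each: site 1:58.25, site 2:64, site 3:53, site 4:162.5, site 5:54.5, site 6:73, site 7:62.5 → nearest is site 3
(0.5, 11.5) — d² to each: site 1:44.5, site 2:110.25, site 3:73.25, site 4:1.25, site 5:51.25, site 6:56.25, site 7:64.25 → nearest is site 4
(1, 5) — d² to each: site 1:61, site 2:142.25, site 3:94.25, site 4:49.25, site 5:67.25, site 6:91.25, site 7:92.25 → nearest is site 4
(5.5, 2) — d² to each: site 1:66.25, site 2:120.5, site 3:84.5, site 4:116, site 5:68, site 6:96.5, site 7:90 → nearest is site 1
(2, 4) — d² to each: site 1:61, site 2:137.25, site 3:91.25, site 4:64.25, site 5:66.25, site 6:92.25, site 7:91.25 → nearest is site 1
(7.5, 8) — d² to each: site 1:4.25, site 2:24.5, site 3:8.5, site 4:52, site 5:4, site 6:12.5, site 7:10 → nearest is site 5
Tally — site 1:2, site 3:1, site 4:4, site 5:1. site 4 captures the most (4).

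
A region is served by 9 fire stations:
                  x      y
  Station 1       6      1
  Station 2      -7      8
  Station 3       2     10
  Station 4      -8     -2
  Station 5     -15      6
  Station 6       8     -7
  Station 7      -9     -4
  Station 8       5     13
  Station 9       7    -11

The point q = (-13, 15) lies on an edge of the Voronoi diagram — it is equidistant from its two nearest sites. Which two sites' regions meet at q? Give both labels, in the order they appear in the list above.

Station 2 and Station 5

Squared distances from q to each site:
d²(q, Station 1) = (-13−6)² + (15−1)² = 361 + 196 = 557
d²(q, Station 2) = (-13−(-7))² + (15−8)² = 36 + 49 = 85
d²(q, Station 3) = (-13−2)² + (15−10)² = 225 + 25 = 250
d²(q, Station 4) = (-13−(-8))² + (15−(-2))² = 25 + 289 = 314
d²(q, Station 5) = (-13−(-15))² + (15−6)² = 4 + 81 = 85
d²(q, Station 6) = (-13−8)² + (15−(-7))² = 441 + 484 = 925
d²(q, Station 7) = (-13−(-9))² + (15−(-4))² = 16 + 361 = 377
d²(q, Station 8) = (-13−5)² + (15−13)² = 324 + 4 = 328
d²(q, Station 9) = (-13−7)² + (15−(-11))² = 400 + 676 = 1076
q is equidistant from Station 2 and Station 5 (both at squared distance 85), and every other site is strictly farther — so q lies on the Station 2–Station 5 Voronoi edge.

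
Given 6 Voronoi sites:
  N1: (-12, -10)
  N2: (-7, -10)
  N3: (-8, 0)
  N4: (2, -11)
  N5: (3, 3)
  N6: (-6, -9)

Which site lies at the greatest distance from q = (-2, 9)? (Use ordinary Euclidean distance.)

N1

Compare squared distances (the ordering matches that of the actual distances):
|qN1|² = (-2−(-12))² + (9−(-10))² = 100 + 361 = 461
|qN2|² = (-2−(-7))² + (9−(-10))² = 25 + 361 = 386
|qN3|² = (-2−(-8))² + (9−0)² = 36 + 81 = 117
|qN4|² = (-2−2)² + (9−(-11))² = 16 + 400 = 416
|qN5|² = (-2−3)² + (9−3)² = 25 + 36 = 61
|qN6|² = (-2−(-6))² + (9−(-9))² = 16 + 324 = 340
The largest is to N1.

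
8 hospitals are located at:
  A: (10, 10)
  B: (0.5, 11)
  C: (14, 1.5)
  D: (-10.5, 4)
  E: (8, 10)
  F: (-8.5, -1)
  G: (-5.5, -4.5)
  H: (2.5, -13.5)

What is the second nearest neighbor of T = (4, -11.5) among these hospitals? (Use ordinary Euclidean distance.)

Since √ is increasing, it suffices to compare squared distances:
|TA|² = (4−10)² + (-11.5−10)² = 36 + 462.25 = 498.25
|TB|² = (4−0.5)² + (-11.5−11)² = 12.25 + 506.25 = 518.5
|TC|² = (4−14)² + (-11.5−1.5)² = 100 + 169 = 269
|TD|² = (4−(-10.5))² + (-11.5−4)² = 210.25 + 240.25 = 450.5
|TE|² = (4−8)² + (-11.5−10)² = 16 + 462.25 = 478.25
|TF|² = (4−(-8.5))² + (-11.5−(-1))² = 156.25 + 110.25 = 266.5
|TG|² = (4−(-5.5))² + (-11.5−(-4.5))² = 90.25 + 49 = 139.25
|TH|² = (4−2.5)² + (-11.5−(-13.5))² = 2.25 + 4 = 6.25
Sorted ascending: H, G, F, … — the second-nearest is G.

G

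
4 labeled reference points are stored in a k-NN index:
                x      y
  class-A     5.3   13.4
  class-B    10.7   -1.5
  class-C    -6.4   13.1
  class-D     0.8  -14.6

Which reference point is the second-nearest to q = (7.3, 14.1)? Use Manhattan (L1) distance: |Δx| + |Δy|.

d(q, class-A) = 2 + 0.7 = 2.7
d(q, class-B) = 3.4 + 15.6 = 19
d(q, class-C) = 13.7 + 1 = 14.7
d(q, class-D) = 6.5 + 28.7 = 35.2
Sorted ascending: class-A, class-C, class-B, … — the second-nearest is class-C.

class-C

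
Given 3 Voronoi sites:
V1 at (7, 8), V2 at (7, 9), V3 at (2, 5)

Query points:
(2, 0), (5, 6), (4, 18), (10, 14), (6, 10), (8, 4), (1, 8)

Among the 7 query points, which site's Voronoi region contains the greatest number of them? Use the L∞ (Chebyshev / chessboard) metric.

V2

(2, 0) — d to each: V1:8, V2:9, V3:5 → nearest is V3
(5, 6) — d to each: V1:2, V2:3, V3:3 → nearest is V1
(4, 18) — d to each: V1:10, V2:9, V3:13 → nearest is V2
(10, 14) — d to each: V1:6, V2:5, V3:9 → nearest is V2
(6, 10) — d to each: V1:2, V2:1, V3:5 → nearest is V2
(8, 4) — d to each: V1:4, V2:5, V3:6 → nearest is V1
(1, 8) — d to each: V1:6, V2:6, V3:3 → nearest is V3
Tally — V1:2, V2:3, V3:2. V2 captures the most (3).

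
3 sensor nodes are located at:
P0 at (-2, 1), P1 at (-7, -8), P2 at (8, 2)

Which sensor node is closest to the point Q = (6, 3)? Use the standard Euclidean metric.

Compare squared distances (the ordering matches that of the actual distances):
|QP0|² = (6−(-2))² + (3−1)² = 64 + 4 = 68
|QP1|² = (6−(-7))² + (3−(-8))² = 169 + 121 = 290
|QP2|² = (6−8)² + (3−2)² = 4 + 1 = 5
P2 is nearest.

P2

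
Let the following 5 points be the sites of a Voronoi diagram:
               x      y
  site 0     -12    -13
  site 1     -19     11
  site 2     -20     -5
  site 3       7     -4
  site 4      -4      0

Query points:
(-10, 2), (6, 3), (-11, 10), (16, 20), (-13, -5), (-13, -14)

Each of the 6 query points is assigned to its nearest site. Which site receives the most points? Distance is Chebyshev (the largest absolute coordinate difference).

(-10, 2) — d to each: site 0:15, site 1:9, site 2:10, site 3:17, site 4:6 → nearest is site 4
(6, 3) — d to each: site 0:18, site 1:25, site 2:26, site 3:7, site 4:10 → nearest is site 3
(-11, 10) — d to each: site 0:23, site 1:8, site 2:15, site 3:18, site 4:10 → nearest is site 1
(16, 20) — d to each: site 0:33, site 1:35, site 2:36, site 3:24, site 4:20 → nearest is site 4
(-13, -5) — d to each: site 0:8, site 1:16, site 2:7, site 3:20, site 4:9 → nearest is site 2
(-13, -14) — d to each: site 0:1, site 1:25, site 2:9, site 3:20, site 4:14 → nearest is site 0
Tally — site 0:1, site 1:1, site 2:1, site 3:1, site 4:2. site 4 captures the most (2).

site 4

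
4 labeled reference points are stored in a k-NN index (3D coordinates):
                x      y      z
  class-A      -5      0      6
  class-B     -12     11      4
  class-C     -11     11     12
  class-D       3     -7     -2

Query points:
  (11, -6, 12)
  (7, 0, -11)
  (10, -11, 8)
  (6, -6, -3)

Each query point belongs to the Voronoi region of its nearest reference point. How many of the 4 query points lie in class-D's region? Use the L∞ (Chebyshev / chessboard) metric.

4

(11, -6, 12) — d to each: class-A:16, class-B:23, class-C:22, class-D:14 → nearest is class-D
(7, 0, -11) — d to each: class-A:17, class-B:19, class-C:23, class-D:9 → nearest is class-D
(10, -11, 8) — d to each: class-A:15, class-B:22, class-C:22, class-D:10 → nearest is class-D
(6, -6, -3) — d to each: class-A:11, class-B:18, class-C:17, class-D:3 → nearest is class-D
4 of the 4 points have class-D as nearest.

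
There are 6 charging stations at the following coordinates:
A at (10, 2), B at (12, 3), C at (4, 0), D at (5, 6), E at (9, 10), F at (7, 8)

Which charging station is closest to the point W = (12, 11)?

E

Since √ is increasing, it suffices to compare squared distances:
|WA|² = (12−10)² + (11−2)² = 4 + 81 = 85
|WB|² = (12−12)² + (11−3)² = 0 + 64 = 64
|WC|² = (12−4)² + (11−0)² = 64 + 121 = 185
|WD|² = (12−5)² + (11−6)² = 49 + 25 = 74
|WE|² = (12−9)² + (11−10)² = 9 + 1 = 10
|WF|² = (12−7)² + (11−8)² = 25 + 9 = 34
The smallest is to E, so W lies in the Voronoi region of E.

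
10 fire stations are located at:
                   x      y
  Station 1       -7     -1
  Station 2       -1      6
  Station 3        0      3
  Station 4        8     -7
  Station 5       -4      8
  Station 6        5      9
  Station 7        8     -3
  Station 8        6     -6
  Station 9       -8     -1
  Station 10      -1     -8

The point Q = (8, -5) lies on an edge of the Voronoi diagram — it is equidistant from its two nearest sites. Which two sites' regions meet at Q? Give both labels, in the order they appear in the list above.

Station 4 and Station 7

Squared distances from Q to each site:
d²(Q, Station 1) = (8−(-7))² + (-5−(-1))² = 225 + 16 = 241
d²(Q, Station 2) = (8−(-1))² + (-5−6)² = 81 + 121 = 202
d²(Q, Station 3) = (8−0)² + (-5−3)² = 64 + 64 = 128
d²(Q, Station 4) = (8−8)² + (-5−(-7))² = 0 + 4 = 4
d²(Q, Station 5) = (8−(-4))² + (-5−8)² = 144 + 169 = 313
d²(Q, Station 6) = (8−5)² + (-5−9)² = 9 + 196 = 205
d²(Q, Station 7) = (8−8)² + (-5−(-3))² = 0 + 4 = 4
d²(Q, Station 8) = (8−6)² + (-5−(-6))² = 4 + 1 = 5
d²(Q, Station 9) = (8−(-8))² + (-5−(-1))² = 256 + 16 = 272
d²(Q, Station 10) = (8−(-1))² + (-5−(-8))² = 81 + 9 = 90
Q is equidistant from Station 4 and Station 7 (both at squared distance 4), and every other site is strictly farther — so Q lies on the Station 4–Station 7 Voronoi edge.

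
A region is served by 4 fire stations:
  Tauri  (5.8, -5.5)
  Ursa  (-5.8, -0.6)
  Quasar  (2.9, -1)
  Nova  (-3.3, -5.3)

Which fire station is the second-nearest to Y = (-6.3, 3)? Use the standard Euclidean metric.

Since √ is increasing, it suffices to compare squared distances:
d²(Y, Tauri) = (-6.3−5.8)² + (3−(-5.5))² = 146.41 + 72.25 = 218.66
d²(Y, Ursa) = (-6.3−(-5.8))² + (3−(-0.6))² = 0.25 + 12.96 = 13.21
d²(Y, Quasar) = (-6.3−2.9)² + (3−(-1))² = 84.64 + 16 = 100.64
d²(Y, Nova) = (-6.3−(-3.3))² + (3−(-5.3))² = 9 + 68.89 = 77.89
Sorted ascending: Ursa, Nova, Quasar, … — the second-nearest is Nova.

Nova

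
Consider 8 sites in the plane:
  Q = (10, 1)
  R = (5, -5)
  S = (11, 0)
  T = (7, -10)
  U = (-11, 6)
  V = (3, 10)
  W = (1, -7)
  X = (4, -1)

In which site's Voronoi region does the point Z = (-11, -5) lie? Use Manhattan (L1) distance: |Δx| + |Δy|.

d(Z,Q) = |-11−10| + |-5−1| = 21 + 6 = 27
d(Z,R) = |-11−5| + |-5−(-5)| = 16 + 0 = 16
d(Z,S) = |-11−11| + |-5−0| = 22 + 5 = 27
d(Z,T) = |-11−7| + |-5−(-10)| = 18 + 5 = 23
d(Z,U) = |-11−(-11)| + |-5−6| = 0 + 11 = 11
d(Z,V) = |-11−3| + |-5−10| = 14 + 15 = 29
d(Z,W) = |-11−1| + |-5−(-7)| = 12 + 2 = 14
d(Z,X) = |-11−4| + |-5−(-1)| = 15 + 4 = 19
Minimum is at U.

U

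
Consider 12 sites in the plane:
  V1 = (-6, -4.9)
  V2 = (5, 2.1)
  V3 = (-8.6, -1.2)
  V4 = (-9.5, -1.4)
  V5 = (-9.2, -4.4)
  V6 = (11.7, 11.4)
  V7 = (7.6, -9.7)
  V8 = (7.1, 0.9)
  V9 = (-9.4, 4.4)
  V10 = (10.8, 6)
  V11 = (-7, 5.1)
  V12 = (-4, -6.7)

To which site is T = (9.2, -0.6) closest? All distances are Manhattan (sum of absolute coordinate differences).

d(T,V1) = |9.2−(-6)| + |-0.6−(-4.9)| = 15.2 + 4.3 = 19.5
d(T,V2) = |9.2−5| + |-0.6−2.1| = 4.2 + 2.7 = 6.9
d(T,V3) = |9.2−(-8.6)| + |-0.6−(-1.2)| = 17.8 + 0.6 = 18.4
d(T,V4) = |9.2−(-9.5)| + |-0.6−(-1.4)| = 18.7 + 0.8 = 19.5
d(T,V5) = |9.2−(-9.2)| + |-0.6−(-4.4)| = 18.4 + 3.8 = 22.2
d(T,V6) = |9.2−11.7| + |-0.6−11.4| = 2.5 + 12 = 14.5
d(T,V7) = |9.2−7.6| + |-0.6−(-9.7)| = 1.6 + 9.1 = 10.7
d(T,V8) = |9.2−7.1| + |-0.6−0.9| = 2.1 + 1.5 = 3.6
d(T,V9) = |9.2−(-9.4)| + |-0.6−4.4| = 18.6 + 5 = 23.6
d(T, V10) = |9.2−10.8| + |-0.6−6| = 1.6 + 6.6 = 8.2
d(T, V11) = |9.2−(-7)| + |-0.6−5.1| = 16.2 + 5.7 = 21.9
d(T, V12) = |9.2−(-4)| + |-0.6−(-6.7)| = 13.2 + 6.1 = 19.3
The smallest is to V8, so T lies in the Voronoi region of V8.

V8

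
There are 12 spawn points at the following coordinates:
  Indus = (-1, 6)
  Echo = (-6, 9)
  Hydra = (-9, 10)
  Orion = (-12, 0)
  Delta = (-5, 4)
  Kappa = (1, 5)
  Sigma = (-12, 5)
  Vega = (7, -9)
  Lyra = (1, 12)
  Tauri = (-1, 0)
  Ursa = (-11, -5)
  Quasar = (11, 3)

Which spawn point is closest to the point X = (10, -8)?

Since √ is increasing, it suffices to compare squared distances:
d²(X, Indus) = 121 + 196 = 317
d²(X, Echo) = 256 + 289 = 545
d²(X, Hydra) = 361 + 324 = 685
d²(X, Orion) = 484 + 64 = 548
d²(X, Delta) = 225 + 144 = 369
d²(X, Kappa) = 81 + 169 = 250
d²(X, Sigma) = 484 + 169 = 653
d²(X, Vega) = 9 + 1 = 10
d²(X, Lyra) = 81 + 400 = 481
d²(X, Tauri) = 121 + 64 = 185
d²(X, Ursa) = 441 + 9 = 450
d²(X, Quasar) = 1 + 121 = 122
Vega is nearest.

Vega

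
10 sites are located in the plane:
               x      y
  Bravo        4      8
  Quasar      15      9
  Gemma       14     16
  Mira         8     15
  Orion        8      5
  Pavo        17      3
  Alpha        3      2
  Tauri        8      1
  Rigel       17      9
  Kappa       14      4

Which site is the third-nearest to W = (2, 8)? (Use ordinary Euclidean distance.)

Squared Euclidean distances:
d²(W, Bravo) = (2−4)² + (8−8)² = 4 + 0 = 4
d²(W, Quasar) = (2−15)² + (8−9)² = 169 + 1 = 170
d²(W, Gemma) = (2−14)² + (8−16)² = 144 + 64 = 208
d²(W, Mira) = (2−8)² + (8−15)² = 36 + 49 = 85
d²(W, Orion) = (2−8)² + (8−5)² = 36 + 9 = 45
d²(W, Pavo) = (2−17)² + (8−3)² = 225 + 25 = 250
d²(W, Alpha) = (2−3)² + (8−2)² = 1 + 36 = 37
d²(W, Tauri) = (2−8)² + (8−1)² = 36 + 49 = 85
d²(W, Rigel) = (2−17)² + (8−9)² = 225 + 1 = 226
d²(W, Kappa) = (2−14)² + (8−4)² = 144 + 16 = 160
Sorted ascending: Bravo, Alpha, Orion, Mira, … — the third-nearest is Orion.

Orion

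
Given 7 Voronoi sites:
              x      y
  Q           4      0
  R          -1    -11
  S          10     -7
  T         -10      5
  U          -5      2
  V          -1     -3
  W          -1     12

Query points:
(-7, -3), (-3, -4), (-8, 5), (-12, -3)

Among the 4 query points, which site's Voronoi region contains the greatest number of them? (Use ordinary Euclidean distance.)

(-7, -3) — d² to each: Q:130, R:100, S:305, T:73, U:29, V:36, W:261 → nearest is U
(-3, -4) — d² to each: Q:65, R:53, S:178, T:130, U:40, V:5, W:260 → nearest is V
(-8, 5) — d² to each: Q:169, R:305, S:468, T:4, U:18, V:113, W:98 → nearest is T
(-12, -3) — d² to each: Q:265, R:185, S:500, T:68, U:74, V:121, W:346 → nearest is T
Tally — T:2, U:1, V:1. T captures the most (2).

T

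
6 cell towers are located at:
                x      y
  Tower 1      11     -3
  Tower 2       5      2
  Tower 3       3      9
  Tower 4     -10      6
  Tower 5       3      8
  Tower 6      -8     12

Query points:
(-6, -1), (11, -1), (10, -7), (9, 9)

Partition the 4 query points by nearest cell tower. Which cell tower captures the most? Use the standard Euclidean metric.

(-6, -1) — d² to each: Tower 1:293, Tower 2:130, Tower 3:181, Tower 4:65, Tower 5:162, Tower 6:173 → nearest is Tower 4
(11, -1) — d² to each: Tower 1:4, Tower 2:45, Tower 3:164, Tower 4:490, Tower 5:145, Tower 6:530 → nearest is Tower 1
(10, -7) — d² to each: Tower 1:17, Tower 2:106, Tower 3:305, Tower 4:569, Tower 5:274, Tower 6:685 → nearest is Tower 1
(9, 9) — d² to each: Tower 1:148, Tower 2:65, Tower 3:36, Tower 4:370, Tower 5:37, Tower 6:298 → nearest is Tower 3
Tally — Tower 1:2, Tower 3:1, Tower 4:1. Tower 1 captures the most (2).

Tower 1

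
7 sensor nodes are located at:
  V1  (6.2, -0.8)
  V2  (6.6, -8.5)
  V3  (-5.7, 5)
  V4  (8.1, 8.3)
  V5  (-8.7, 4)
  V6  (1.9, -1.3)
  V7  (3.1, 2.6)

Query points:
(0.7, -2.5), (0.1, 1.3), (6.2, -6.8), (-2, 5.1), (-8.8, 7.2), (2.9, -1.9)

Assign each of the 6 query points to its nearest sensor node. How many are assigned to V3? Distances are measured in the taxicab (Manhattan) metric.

1

(0.7, -2.5) — d to each: V1:7.2, V2:11.9, V3:13.9, V4:18.2, V5:15.9, V6:2.4, V7:7.5 → nearest is V6
(0.1, 1.3) — d to each: V1:8.2, V2:16.3, V3:9.5, V4:15, V5:11.5, V6:4.4, V7:4.3 → nearest is V7
(6.2, -6.8) — d to each: V1:6, V2:2.1, V3:23.7, V4:17, V5:25.7, V6:9.8, V7:12.5 → nearest is V2
(-2, 5.1) — d to each: V1:14.1, V2:22.2, V3:3.8, V4:13.3, V5:7.8, V6:10.3, V7:7.6 → nearest is V3
(-8.8, 7.2) — d to each: V1:23, V2:31.1, V3:5.3, V4:18, V5:3.3, V6:19.2, V7:16.5 → nearest is V5
(2.9, -1.9) — d to each: V1:4.4, V2:10.3, V3:15.5, V4:15.4, V5:17.5, V6:1.6, V7:4.7 → nearest is V6
1 of the 6 points has V3 as nearest.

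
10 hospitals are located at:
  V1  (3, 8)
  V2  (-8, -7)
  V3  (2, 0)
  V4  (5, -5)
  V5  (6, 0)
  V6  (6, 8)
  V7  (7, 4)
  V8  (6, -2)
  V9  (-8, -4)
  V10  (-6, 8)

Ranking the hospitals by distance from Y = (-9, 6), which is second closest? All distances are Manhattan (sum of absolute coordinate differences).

d(Y,V1) = |-9−3| + |6−8| = 12 + 2 = 14
d(Y,V2) = |-9−(-8)| + |6−(-7)| = 1 + 13 = 14
d(Y,V3) = |-9−2| + |6−0| = 11 + 6 = 17
d(Y,V4) = |-9−5| + |6−(-5)| = 14 + 11 = 25
d(Y,V5) = |-9−6| + |6−0| = 15 + 6 = 21
d(Y,V6) = |-9−6| + |6−8| = 15 + 2 = 17
d(Y,V7) = |-9−7| + |6−4| = 16 + 2 = 18
d(Y,V8) = |-9−6| + |6−(-2)| = 15 + 8 = 23
d(Y,V9) = |-9−(-8)| + |6−(-4)| = 1 + 10 = 11
d(Y, V10) = |-9−(-6)| + |6−8| = 3 + 2 = 5
Sorted ascending: V10, V9, V1, … — the second-nearest is V9.

V9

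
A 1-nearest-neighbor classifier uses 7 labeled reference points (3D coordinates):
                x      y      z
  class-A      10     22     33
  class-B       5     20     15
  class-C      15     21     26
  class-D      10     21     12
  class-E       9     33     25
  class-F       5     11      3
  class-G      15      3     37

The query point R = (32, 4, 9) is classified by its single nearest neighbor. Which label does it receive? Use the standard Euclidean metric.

class-D

Squared Euclidean distances:
d²(R, class-A) = (32−10)² + (4−22)² + (9−33)² = 484 + 324 + 576 = 1384
d²(R, class-B) = (32−5)² + (4−20)² + (9−15)² = 729 + 256 + 36 = 1021
d²(R, class-C) = (32−15)² + (4−21)² + (9−26)² = 289 + 289 + 289 = 867
d²(R, class-D) = (32−10)² + (4−21)² + (9−12)² = 484 + 289 + 9 = 782
d²(R, class-E) = (32−9)² + (4−33)² + (9−25)² = 529 + 841 + 256 = 1626
d²(R, class-F) = (32−5)² + (4−11)² + (9−3)² = 729 + 49 + 36 = 814
d²(R, class-G) = (32−15)² + (4−3)² + (9−37)² = 289 + 1 + 784 = 1074
class-D is nearest.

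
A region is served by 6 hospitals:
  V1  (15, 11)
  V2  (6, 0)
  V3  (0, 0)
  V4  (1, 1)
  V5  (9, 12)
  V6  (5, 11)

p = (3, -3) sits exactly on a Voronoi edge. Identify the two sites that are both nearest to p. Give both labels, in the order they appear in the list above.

V2 and V3

Squared distances from p to each site:
|pV1|² = (3−15)² + (-3−11)² = 144 + 196 = 340
|pV2|² = (3−6)² + (-3−0)² = 9 + 9 = 18
|pV3|² = (3−0)² + (-3−0)² = 9 + 9 = 18
|pV4|² = (3−1)² + (-3−1)² = 4 + 16 = 20
|pV5|² = (3−9)² + (-3−12)² = 36 + 225 = 261
|pV6|² = (3−5)² + (-3−11)² = 4 + 196 = 200
p is equidistant from V2 and V3 (both at squared distance 18), and every other site is strictly farther — so p lies on the V2–V3 Voronoi edge.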